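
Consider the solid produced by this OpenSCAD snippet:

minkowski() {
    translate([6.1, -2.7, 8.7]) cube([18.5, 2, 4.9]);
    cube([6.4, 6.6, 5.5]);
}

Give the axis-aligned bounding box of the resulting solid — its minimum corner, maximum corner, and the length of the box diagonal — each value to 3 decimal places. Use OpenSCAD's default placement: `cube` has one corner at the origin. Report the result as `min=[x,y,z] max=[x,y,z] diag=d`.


A = translate([6.1, -2.7, 8.7]) cube([18.5, 2, 4.9]) → bbox [6.1,-2.7,8.7] .. [24.6,-0.7,13.6]
B = cube([6.4, 6.6, 5.5]) → bbox [0,0,0] .. [6.4,6.6,5.5]
lo = A.lo+B.lo = [6.1+0, -2.7+0, 8.7+0] = [6.100,-2.700,8.700]
hi = A.hi+B.hi = [24.6+6.4, -0.7+6.6, 13.6+5.5] = [31.000,5.900,19.100]
diag = √(24.9²+8.6²+10.4²) = √802.13 = 28.322

min=[6.100,-2.700,8.700] max=[31.000,5.900,19.100] diag=28.322


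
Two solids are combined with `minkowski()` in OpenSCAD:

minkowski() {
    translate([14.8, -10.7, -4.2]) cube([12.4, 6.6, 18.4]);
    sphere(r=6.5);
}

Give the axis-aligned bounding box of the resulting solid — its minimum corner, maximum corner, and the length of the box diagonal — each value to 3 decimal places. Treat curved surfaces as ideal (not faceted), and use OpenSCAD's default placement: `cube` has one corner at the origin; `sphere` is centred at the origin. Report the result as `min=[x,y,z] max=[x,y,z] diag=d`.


A = translate([14.8, -10.7, -4.2]) cube([12.4, 6.6, 18.4]) → bbox [14.8,-10.7,-4.2] .. [27.2,-4.1,14.2]
B = sphere(r=6.5) → bbox [-6.5,-6.5,-6.5] .. [6.5,6.5,6.5]
lo = A.lo+B.lo = [14.8-6.5, -10.7-6.5, -4.2-6.5] = [8.300,-17.200,-10.700]
hi = A.hi+B.hi = [27.2+6.5, -4.1+6.5, 14.2+6.5] = [33.700,2.400,20.700]
diag = √(25.4²+19.6²+31.4²) = √2015.28 = 44.892

min=[8.300,-17.200,-10.700] max=[33.700,2.400,20.700] diag=44.892


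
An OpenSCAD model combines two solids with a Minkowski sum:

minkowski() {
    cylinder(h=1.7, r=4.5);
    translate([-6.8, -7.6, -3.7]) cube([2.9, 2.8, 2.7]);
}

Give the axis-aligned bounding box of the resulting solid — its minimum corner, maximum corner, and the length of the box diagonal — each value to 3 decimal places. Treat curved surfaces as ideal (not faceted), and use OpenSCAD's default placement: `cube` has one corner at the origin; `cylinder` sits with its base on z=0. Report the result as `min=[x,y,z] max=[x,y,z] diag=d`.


min=[-11.300,-12.100,-3.700] max=[0.600,-0.300,0.700] diag=17.327

A = translate([-6.8, -7.6, -3.7]) cube([2.9, 2.8, 2.7]) → bbox [-6.8,-7.6,-3.7] .. [-3.9,-4.8,-1]
B = cylinder(h=1.7, r=4.5) → bbox [-4.5,-4.5,0] .. [4.5,4.5,1.7]
lo = A.lo+B.lo = [-6.8-4.5, -7.6-4.5, -3.7+0] = [-11.300,-12.100,-3.700]
hi = A.hi+B.hi = [-3.9+4.5, -4.8+4.5, -1+1.7] = [0.600,-0.300,0.700]
diag = √(11.9²+11.8²+4.4²) = √300.21 = 17.327


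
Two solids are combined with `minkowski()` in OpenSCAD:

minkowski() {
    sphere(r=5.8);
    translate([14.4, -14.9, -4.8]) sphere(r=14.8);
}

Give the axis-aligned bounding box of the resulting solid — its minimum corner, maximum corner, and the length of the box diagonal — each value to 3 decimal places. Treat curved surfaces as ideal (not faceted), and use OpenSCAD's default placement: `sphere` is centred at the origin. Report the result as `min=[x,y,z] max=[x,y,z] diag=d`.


A = translate([14.4, -14.9, -4.8]) sphere(r=14.8) → bbox [-0.4,-29.7,-19.6] .. [29.2,-0.1,10]
B = sphere(r=5.8) → bbox [-5.8,-5.8,-5.8] .. [5.8,5.8,5.8]
lo = A.lo+B.lo = [-0.4-5.8, -29.7-5.8, -19.6-5.8] = [-6.200,-35.500,-25.400]
hi = A.hi+B.hi = [29.2+5.8, -0.1+5.8, 10+5.8] = [35.000,5.700,15.800]
diag = √(41.2²+41.2²+41.2²) = √5092.32 = 71.360

min=[-6.200,-35.500,-25.400] max=[35.000,5.700,15.800] diag=71.360


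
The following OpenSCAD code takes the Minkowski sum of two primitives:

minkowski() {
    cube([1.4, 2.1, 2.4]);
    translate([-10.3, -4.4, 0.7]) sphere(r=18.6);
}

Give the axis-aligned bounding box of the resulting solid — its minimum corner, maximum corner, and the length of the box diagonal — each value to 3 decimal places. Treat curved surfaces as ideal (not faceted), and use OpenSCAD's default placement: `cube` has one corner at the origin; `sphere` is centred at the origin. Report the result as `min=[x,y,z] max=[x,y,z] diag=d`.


A = translate([-10.3, -4.4, 0.7]) sphere(r=18.6) → bbox [-28.9,-23,-17.9] .. [8.3,14.2,19.3]
B = cube([1.4, 2.1, 2.4]) → bbox [0,0,0] .. [1.4,2.1,2.4]
lo = A.lo+B.lo = [-28.9+0, -23+0, -17.9+0] = [-28.900,-23.000,-17.900]
hi = A.hi+B.hi = [8.3+1.4, 14.2+2.1, 19.3+2.4] = [9.700,16.300,21.700]
diag = √(38.6²+39.3²+39.6²) = √4602.61 = 67.843

min=[-28.900,-23.000,-17.900] max=[9.700,16.300,21.700] diag=67.843


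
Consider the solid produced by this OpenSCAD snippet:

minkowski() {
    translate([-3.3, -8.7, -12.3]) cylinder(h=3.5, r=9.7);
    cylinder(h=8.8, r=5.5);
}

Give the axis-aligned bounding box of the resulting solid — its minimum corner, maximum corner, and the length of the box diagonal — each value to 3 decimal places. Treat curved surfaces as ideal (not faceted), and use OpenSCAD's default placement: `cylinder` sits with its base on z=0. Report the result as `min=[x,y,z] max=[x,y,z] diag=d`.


A = translate([-3.3, -8.7, -12.3]) cylinder(h=3.5, r=9.7) → bbox [-13,-18.4,-12.3] .. [6.4,1,-8.8]
B = cylinder(h=8.8, r=5.5) → bbox [-5.5,-5.5,0] .. [5.5,5.5,8.8]
lo = A.lo+B.lo = [-13-5.5, -18.4-5.5, -12.3+0] = [-18.500,-23.900,-12.300]
hi = A.hi+B.hi = [6.4+5.5, 1+5.5, -8.8+8.8] = [11.900,6.500,0.000]
diag = √(30.4²+30.4²+12.3²) = √1999.61 = 44.717

min=[-18.500,-23.900,-12.300] max=[11.900,6.500,0.000] diag=44.717


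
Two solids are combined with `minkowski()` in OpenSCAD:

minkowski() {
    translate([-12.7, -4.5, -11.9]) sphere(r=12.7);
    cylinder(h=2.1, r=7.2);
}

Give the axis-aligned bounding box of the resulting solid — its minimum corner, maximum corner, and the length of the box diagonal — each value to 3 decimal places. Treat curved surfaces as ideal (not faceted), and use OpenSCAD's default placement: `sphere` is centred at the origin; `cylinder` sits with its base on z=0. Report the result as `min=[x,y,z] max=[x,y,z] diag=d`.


min=[-32.600,-24.400,-24.600] max=[7.200,15.400,2.900] diag=62.644

A = translate([-12.7, -4.5, -11.9]) sphere(r=12.7) → bbox [-25.4,-17.2,-24.6] .. [0,8.2,0.8]
B = cylinder(h=2.1, r=7.2) → bbox [-7.2,-7.2,0] .. [7.2,7.2,2.1]
lo = A.lo+B.lo = [-25.4-7.2, -17.2-7.2, -24.6+0] = [-32.600,-24.400,-24.600]
hi = A.hi+B.hi = [0+7.2, 8.2+7.2, 0.8+2.1] = [7.200,15.400,2.900]
diag = √(39.8²+39.8²+27.5²) = √3924.33 = 62.644


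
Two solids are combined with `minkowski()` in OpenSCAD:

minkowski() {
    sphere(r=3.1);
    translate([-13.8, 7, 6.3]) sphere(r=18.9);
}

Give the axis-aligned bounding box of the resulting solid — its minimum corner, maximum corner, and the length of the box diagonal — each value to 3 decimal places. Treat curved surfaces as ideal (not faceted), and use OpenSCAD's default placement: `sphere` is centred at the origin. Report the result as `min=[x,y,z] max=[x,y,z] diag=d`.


A = translate([-13.8, 7, 6.3]) sphere(r=18.9) → bbox [-32.7,-11.9,-12.6] .. [5.1,25.9,25.2]
B = sphere(r=3.1) → bbox [-3.1,-3.1,-3.1] .. [3.1,3.1,3.1]
lo = A.lo+B.lo = [-32.7-3.1, -11.9-3.1, -12.6-3.1] = [-35.800,-15.000,-15.700]
hi = A.hi+B.hi = [5.1+3.1, 25.9+3.1, 25.2+3.1] = [8.200,29.000,28.300]
diag = √(44²+44²+44²) = √5808 = 76.210

min=[-35.800,-15.000,-15.700] max=[8.200,29.000,28.300] diag=76.210


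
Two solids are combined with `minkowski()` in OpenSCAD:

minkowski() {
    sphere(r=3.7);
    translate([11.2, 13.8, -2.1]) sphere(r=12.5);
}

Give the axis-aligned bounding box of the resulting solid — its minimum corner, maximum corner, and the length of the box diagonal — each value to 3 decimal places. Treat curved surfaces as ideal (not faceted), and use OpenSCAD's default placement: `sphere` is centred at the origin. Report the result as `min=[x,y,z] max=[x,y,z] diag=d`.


A = translate([11.2, 13.8, -2.1]) sphere(r=12.5) → bbox [-1.3,1.3,-14.6] .. [23.7,26.3,10.4]
B = sphere(r=3.7) → bbox [-3.7,-3.7,-3.7] .. [3.7,3.7,3.7]
lo = A.lo+B.lo = [-1.3-3.7, 1.3-3.7, -14.6-3.7] = [-5.000,-2.400,-18.300]
hi = A.hi+B.hi = [23.7+3.7, 26.3+3.7, 10.4+3.7] = [27.400,30.000,14.100]
diag = √(32.4²+32.4²+32.4²) = √3149.28 = 56.118

min=[-5.000,-2.400,-18.300] max=[27.400,30.000,14.100] diag=56.118


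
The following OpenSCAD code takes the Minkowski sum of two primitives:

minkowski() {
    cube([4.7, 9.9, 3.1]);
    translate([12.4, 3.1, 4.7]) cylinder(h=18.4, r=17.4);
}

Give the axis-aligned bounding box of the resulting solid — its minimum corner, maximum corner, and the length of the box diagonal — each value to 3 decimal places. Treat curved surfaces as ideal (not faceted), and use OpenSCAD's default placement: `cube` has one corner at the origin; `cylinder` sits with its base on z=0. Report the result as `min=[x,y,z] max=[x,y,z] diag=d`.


A = translate([12.4, 3.1, 4.7]) cylinder(h=18.4, r=17.4) → bbox [-5,-14.3,4.7] .. [29.8,20.5,23.1]
B = cube([4.7, 9.9, 3.1]) → bbox [0,0,0] .. [4.7,9.9,3.1]
lo = A.lo+B.lo = [-5+0, -14.3+0, 4.7+0] = [-5.000,-14.300,4.700]
hi = A.hi+B.hi = [29.8+4.7, 20.5+9.9, 23.1+3.1] = [34.500,30.400,26.200]
diag = √(39.5²+44.7²+21.5²) = √4020.59 = 63.408

min=[-5.000,-14.300,4.700] max=[34.500,30.400,26.200] diag=63.408


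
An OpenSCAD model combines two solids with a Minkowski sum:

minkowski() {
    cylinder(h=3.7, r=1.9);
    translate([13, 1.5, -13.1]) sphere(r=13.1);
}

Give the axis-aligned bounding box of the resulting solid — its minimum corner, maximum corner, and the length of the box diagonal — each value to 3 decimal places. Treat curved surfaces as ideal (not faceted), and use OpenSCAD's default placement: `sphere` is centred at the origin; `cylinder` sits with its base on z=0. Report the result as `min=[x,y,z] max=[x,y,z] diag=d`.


min=[-2.000,-13.500,-26.200] max=[28.000,16.500,3.700] diag=51.904

A = translate([13, 1.5, -13.1]) sphere(r=13.1) → bbox [-0.1,-11.6,-26.2] .. [26.1,14.6,0]
B = cylinder(h=3.7, r=1.9) → bbox [-1.9,-1.9,0] .. [1.9,1.9,3.7]
lo = A.lo+B.lo = [-0.1-1.9, -11.6-1.9, -26.2+0] = [-2.000,-13.500,-26.200]
hi = A.hi+B.hi = [26.1+1.9, 14.6+1.9, 0+3.7] = [28.000,16.500,3.700]
diag = √(30²+30²+29.9²) = √2694.01 = 51.904


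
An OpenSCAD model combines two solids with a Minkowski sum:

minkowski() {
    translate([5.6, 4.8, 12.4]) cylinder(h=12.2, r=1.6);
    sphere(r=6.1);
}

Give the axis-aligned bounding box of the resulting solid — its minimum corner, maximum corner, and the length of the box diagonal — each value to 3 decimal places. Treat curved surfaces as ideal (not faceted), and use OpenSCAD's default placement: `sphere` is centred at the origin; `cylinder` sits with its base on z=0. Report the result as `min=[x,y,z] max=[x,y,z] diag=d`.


A = translate([5.6, 4.8, 12.4]) cylinder(h=12.2, r=1.6) → bbox [4,3.2,12.4] .. [7.2,6.4,24.6]
B = sphere(r=6.1) → bbox [-6.1,-6.1,-6.1] .. [6.1,6.1,6.1]
lo = A.lo+B.lo = [4-6.1, 3.2-6.1, 12.4-6.1] = [-2.100,-2.900,6.300]
hi = A.hi+B.hi = [7.2+6.1, 6.4+6.1, 24.6+6.1] = [13.300,12.500,30.700]
diag = √(15.4²+15.4²+24.4²) = √1069.68 = 32.706

min=[-2.100,-2.900,6.300] max=[13.300,12.500,30.700] diag=32.706


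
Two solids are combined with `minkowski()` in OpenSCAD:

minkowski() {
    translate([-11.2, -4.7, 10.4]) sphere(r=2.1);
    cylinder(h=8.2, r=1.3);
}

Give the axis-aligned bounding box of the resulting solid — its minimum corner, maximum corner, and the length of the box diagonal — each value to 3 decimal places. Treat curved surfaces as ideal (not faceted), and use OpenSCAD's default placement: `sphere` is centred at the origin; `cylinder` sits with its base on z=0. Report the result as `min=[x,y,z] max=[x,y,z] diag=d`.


A = translate([-11.2, -4.7, 10.4]) sphere(r=2.1) → bbox [-13.3,-6.8,8.3] .. [-9.1,-2.6,12.5]
B = cylinder(h=8.2, r=1.3) → bbox [-1.3,-1.3,0] .. [1.3,1.3,8.2]
lo = A.lo+B.lo = [-13.3-1.3, -6.8-1.3, 8.3+0] = [-14.600,-8.100,8.300]
hi = A.hi+B.hi = [-9.1+1.3, -2.6+1.3, 12.5+8.2] = [-7.800,-1.300,20.700]
diag = √(6.8²+6.8²+12.4²) = √246.24 = 15.692

min=[-14.600,-8.100,8.300] max=[-7.800,-1.300,20.700] diag=15.692


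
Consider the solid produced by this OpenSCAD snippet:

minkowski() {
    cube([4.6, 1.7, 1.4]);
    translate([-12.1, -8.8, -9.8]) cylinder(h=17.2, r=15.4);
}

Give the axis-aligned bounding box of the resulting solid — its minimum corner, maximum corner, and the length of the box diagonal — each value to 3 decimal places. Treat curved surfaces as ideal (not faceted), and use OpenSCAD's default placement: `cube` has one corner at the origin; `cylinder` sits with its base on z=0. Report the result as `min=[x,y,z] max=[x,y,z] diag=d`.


A = translate([-12.1, -8.8, -9.8]) cylinder(h=17.2, r=15.4) → bbox [-27.5,-24.2,-9.8] .. [3.3,6.6,7.4]
B = cube([4.6, 1.7, 1.4]) → bbox [0,0,0] .. [4.6,1.7,1.4]
lo = A.lo+B.lo = [-27.5+0, -24.2+0, -9.8+0] = [-27.500,-24.200,-9.800]
hi = A.hi+B.hi = [3.3+4.6, 6.6+1.7, 7.4+1.4] = [7.900,8.300,8.800]
diag = √(35.4²+32.5²+18.6²) = √2655.37 = 51.530

min=[-27.500,-24.200,-9.800] max=[7.900,8.300,8.800] diag=51.530


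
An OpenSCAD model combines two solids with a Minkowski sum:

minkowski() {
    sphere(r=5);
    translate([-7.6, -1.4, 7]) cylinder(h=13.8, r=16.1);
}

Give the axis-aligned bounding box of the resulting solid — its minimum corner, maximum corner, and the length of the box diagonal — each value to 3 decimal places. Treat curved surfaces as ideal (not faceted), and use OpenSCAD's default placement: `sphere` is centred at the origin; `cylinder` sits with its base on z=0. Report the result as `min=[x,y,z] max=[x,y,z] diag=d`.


min=[-28.700,-22.500,2.000] max=[13.500,19.700,25.800] diag=64.250

A = translate([-7.6, -1.4, 7]) cylinder(h=13.8, r=16.1) → bbox [-23.7,-17.5,7] .. [8.5,14.7,20.8]
B = sphere(r=5) → bbox [-5,-5,-5] .. [5,5,5]
lo = A.lo+B.lo = [-23.7-5, -17.5-5, 7-5] = [-28.700,-22.500,2.000]
hi = A.hi+B.hi = [8.5+5, 14.7+5, 20.8+5] = [13.500,19.700,25.800]
diag = √(42.2²+42.2²+23.8²) = √4128.12 = 64.250


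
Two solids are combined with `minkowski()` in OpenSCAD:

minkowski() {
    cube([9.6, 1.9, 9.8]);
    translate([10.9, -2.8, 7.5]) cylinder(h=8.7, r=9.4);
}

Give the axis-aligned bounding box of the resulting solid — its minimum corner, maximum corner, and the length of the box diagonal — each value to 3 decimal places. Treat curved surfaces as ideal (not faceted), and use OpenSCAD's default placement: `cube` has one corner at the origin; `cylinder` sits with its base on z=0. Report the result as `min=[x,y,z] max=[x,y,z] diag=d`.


min=[1.500,-12.200,7.500] max=[29.900,8.500,26.000] diag=39.715

A = translate([10.9, -2.8, 7.5]) cylinder(h=8.7, r=9.4) → bbox [1.5,-12.2,7.5] .. [20.3,6.6,16.2]
B = cube([9.6, 1.9, 9.8]) → bbox [0,0,0] .. [9.6,1.9,9.8]
lo = A.lo+B.lo = [1.5+0, -12.2+0, 7.5+0] = [1.500,-12.200,7.500]
hi = A.hi+B.hi = [20.3+9.6, 6.6+1.9, 16.2+9.8] = [29.900,8.500,26.000]
diag = √(28.4²+20.7²+18.5²) = √1577.3 = 39.715


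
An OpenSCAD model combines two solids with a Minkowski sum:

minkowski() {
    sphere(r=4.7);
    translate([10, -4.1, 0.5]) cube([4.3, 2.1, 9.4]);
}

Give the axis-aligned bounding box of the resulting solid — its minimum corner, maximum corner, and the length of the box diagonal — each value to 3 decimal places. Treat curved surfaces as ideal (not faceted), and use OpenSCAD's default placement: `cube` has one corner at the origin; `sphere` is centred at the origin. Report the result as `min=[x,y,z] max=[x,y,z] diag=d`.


min=[5.300,-8.800,-4.200] max=[19.000,2.700,14.600] diag=25.950

A = translate([10, -4.1, 0.5]) cube([4.3, 2.1, 9.4]) → bbox [10,-4.1,0.5] .. [14.3,-2,9.9]
B = sphere(r=4.7) → bbox [-4.7,-4.7,-4.7] .. [4.7,4.7,4.7]
lo = A.lo+B.lo = [10-4.7, -4.1-4.7, 0.5-4.7] = [5.300,-8.800,-4.200]
hi = A.hi+B.hi = [14.3+4.7, -2+4.7, 9.9+4.7] = [19.000,2.700,14.600]
diag = √(13.7²+11.5²+18.8²) = √673.38 = 25.950


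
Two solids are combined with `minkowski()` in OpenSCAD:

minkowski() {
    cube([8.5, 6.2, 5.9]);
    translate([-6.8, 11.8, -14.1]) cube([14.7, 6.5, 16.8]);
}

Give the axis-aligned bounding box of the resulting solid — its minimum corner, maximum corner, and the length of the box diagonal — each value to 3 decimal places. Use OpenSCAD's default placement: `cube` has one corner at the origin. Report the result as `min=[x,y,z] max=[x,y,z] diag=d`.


min=[-6.800,11.800,-14.100] max=[16.400,24.500,8.600] diag=34.854

A = translate([-6.8, 11.8, -14.1]) cube([14.7, 6.5, 16.8]) → bbox [-6.8,11.8,-14.1] .. [7.9,18.3,2.7]
B = cube([8.5, 6.2, 5.9]) → bbox [0,0,0] .. [8.5,6.2,5.9]
lo = A.lo+B.lo = [-6.8+0, 11.8+0, -14.1+0] = [-6.800,11.800,-14.100]
hi = A.hi+B.hi = [7.9+8.5, 18.3+6.2, 2.7+5.9] = [16.400,24.500,8.600]
diag = √(23.2²+12.7²+22.7²) = √1214.82 = 34.854


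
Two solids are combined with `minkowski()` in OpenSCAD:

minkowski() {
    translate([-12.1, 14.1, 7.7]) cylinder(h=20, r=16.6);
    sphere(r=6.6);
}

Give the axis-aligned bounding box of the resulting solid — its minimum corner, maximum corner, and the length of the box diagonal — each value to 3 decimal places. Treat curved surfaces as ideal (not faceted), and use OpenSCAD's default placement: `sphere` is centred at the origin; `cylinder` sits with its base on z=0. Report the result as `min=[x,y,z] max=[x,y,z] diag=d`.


min=[-35.300,-9.100,1.100] max=[11.100,37.300,34.300] diag=73.540

A = translate([-12.1, 14.1, 7.7]) cylinder(h=20, r=16.6) → bbox [-28.7,-2.5,7.7] .. [4.5,30.7,27.7]
B = sphere(r=6.6) → bbox [-6.6,-6.6,-6.6] .. [6.6,6.6,6.6]
lo = A.lo+B.lo = [-28.7-6.6, -2.5-6.6, 7.7-6.6] = [-35.300,-9.100,1.100]
hi = A.hi+B.hi = [4.5+6.6, 30.7+6.6, 27.7+6.6] = [11.100,37.300,34.300]
diag = √(46.4²+46.4²+33.2²) = √5408.16 = 73.540


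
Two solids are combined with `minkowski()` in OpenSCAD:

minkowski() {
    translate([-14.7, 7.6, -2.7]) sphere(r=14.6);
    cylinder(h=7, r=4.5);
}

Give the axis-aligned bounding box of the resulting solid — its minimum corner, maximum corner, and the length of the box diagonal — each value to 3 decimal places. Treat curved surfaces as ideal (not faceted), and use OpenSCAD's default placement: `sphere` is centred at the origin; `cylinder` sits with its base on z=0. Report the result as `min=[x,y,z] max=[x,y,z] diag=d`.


min=[-33.800,-11.500,-17.300] max=[4.400,26.700,18.900] diag=65.030

A = translate([-14.7, 7.6, -2.7]) sphere(r=14.6) → bbox [-29.3,-7,-17.3] .. [-0.1,22.2,11.9]
B = cylinder(h=7, r=4.5) → bbox [-4.5,-4.5,0] .. [4.5,4.5,7]
lo = A.lo+B.lo = [-29.3-4.5, -7-4.5, -17.3+0] = [-33.800,-11.500,-17.300]
hi = A.hi+B.hi = [-0.1+4.5, 22.2+4.5, 11.9+7] = [4.400,26.700,18.900]
diag = √(38.2²+38.2²+36.2²) = √4228.92 = 65.030


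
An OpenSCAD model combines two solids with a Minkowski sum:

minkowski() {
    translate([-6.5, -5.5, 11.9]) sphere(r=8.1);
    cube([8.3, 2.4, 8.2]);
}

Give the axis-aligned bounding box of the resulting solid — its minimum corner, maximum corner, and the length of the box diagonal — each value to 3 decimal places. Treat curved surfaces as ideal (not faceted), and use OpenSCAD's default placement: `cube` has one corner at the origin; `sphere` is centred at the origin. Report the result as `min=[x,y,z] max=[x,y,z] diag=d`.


A = translate([-6.5, -5.5, 11.9]) sphere(r=8.1) → bbox [-14.6,-13.6,3.8] .. [1.6,2.6,20]
B = cube([8.3, 2.4, 8.2]) → bbox [0,0,0] .. [8.3,2.4,8.2]
lo = A.lo+B.lo = [-14.6+0, -13.6+0, 3.8+0] = [-14.600,-13.600,3.800]
hi = A.hi+B.hi = [1.6+8.3, 2.6+2.4, 20+8.2] = [9.900,5.000,28.200]
diag = √(24.5²+18.6²+24.4²) = √1541.57 = 39.263

min=[-14.600,-13.600,3.800] max=[9.900,5.000,28.200] diag=39.263


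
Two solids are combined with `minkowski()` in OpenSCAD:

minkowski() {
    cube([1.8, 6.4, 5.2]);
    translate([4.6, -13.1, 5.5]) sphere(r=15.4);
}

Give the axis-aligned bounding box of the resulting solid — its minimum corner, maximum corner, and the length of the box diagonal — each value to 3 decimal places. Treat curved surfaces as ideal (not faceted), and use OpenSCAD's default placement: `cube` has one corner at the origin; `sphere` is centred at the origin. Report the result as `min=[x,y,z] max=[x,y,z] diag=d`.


A = translate([4.6, -13.1, 5.5]) sphere(r=15.4) → bbox [-10.8,-28.5,-9.9] .. [20,2.3,20.9]
B = cube([1.8, 6.4, 5.2]) → bbox [0,0,0] .. [1.8,6.4,5.2]
lo = A.lo+B.lo = [-10.8+0, -28.5+0, -9.9+0] = [-10.800,-28.500,-9.900]
hi = A.hi+B.hi = [20+1.8, 2.3+6.4, 20.9+5.2] = [21.800,8.700,26.100]
diag = √(32.6²+37.2²+36²) = √3742.6 = 61.177

min=[-10.800,-28.500,-9.900] max=[21.800,8.700,26.100] diag=61.177


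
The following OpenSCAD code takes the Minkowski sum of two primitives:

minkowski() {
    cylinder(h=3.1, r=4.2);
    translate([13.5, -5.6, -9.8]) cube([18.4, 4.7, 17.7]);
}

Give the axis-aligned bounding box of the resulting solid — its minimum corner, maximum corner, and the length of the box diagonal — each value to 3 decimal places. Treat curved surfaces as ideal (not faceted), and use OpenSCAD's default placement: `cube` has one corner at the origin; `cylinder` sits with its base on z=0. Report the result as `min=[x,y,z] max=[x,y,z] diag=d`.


A = translate([13.5, -5.6, -9.8]) cube([18.4, 4.7, 17.7]) → bbox [13.5,-5.6,-9.8] .. [31.9,-0.9,7.9]
B = cylinder(h=3.1, r=4.2) → bbox [-4.2,-4.2,0] .. [4.2,4.2,3.1]
lo = A.lo+B.lo = [13.5-4.2, -5.6-4.2, -9.8+0] = [9.300,-9.800,-9.800]
hi = A.hi+B.hi = [31.9+4.2, -0.9+4.2, 7.9+3.1] = [36.100,3.300,11.000]
diag = √(26.8²+13.1²+20.8²) = √1322.49 = 36.366

min=[9.300,-9.800,-9.800] max=[36.100,3.300,11.000] diag=36.366


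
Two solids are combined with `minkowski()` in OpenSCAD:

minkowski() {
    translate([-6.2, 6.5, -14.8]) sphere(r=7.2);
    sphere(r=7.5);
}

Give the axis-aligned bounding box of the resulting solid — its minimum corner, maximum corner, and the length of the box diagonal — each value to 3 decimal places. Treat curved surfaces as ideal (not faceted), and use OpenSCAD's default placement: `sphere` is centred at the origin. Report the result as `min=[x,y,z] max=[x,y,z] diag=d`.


A = translate([-6.2, 6.5, -14.8]) sphere(r=7.2) → bbox [-13.4,-0.7,-22] .. [1,13.7,-7.6]
B = sphere(r=7.5) → bbox [-7.5,-7.5,-7.5] .. [7.5,7.5,7.5]
lo = A.lo+B.lo = [-13.4-7.5, -0.7-7.5, -22-7.5] = [-20.900,-8.200,-29.500]
hi = A.hi+B.hi = [1+7.5, 13.7+7.5, -7.6+7.5] = [8.500,21.200,-0.100]
diag = √(29.4²+29.4²+29.4²) = √2593.08 = 50.922

min=[-20.900,-8.200,-29.500] max=[8.500,21.200,-0.100] diag=50.922


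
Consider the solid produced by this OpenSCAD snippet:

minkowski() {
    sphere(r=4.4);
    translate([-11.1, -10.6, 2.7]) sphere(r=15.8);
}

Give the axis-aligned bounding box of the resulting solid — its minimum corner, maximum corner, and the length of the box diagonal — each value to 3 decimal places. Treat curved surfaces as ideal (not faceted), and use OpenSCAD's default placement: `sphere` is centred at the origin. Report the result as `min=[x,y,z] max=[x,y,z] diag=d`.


min=[-31.300,-30.800,-17.500] max=[9.100,9.600,22.900] diag=69.975

A = translate([-11.1, -10.6, 2.7]) sphere(r=15.8) → bbox [-26.9,-26.4,-13.1] .. [4.7,5.2,18.5]
B = sphere(r=4.4) → bbox [-4.4,-4.4,-4.4] .. [4.4,4.4,4.4]
lo = A.lo+B.lo = [-26.9-4.4, -26.4-4.4, -13.1-4.4] = [-31.300,-30.800,-17.500]
hi = A.hi+B.hi = [4.7+4.4, 5.2+4.4, 18.5+4.4] = [9.100,9.600,22.900]
diag = √(40.4²+40.4²+40.4²) = √4896.48 = 69.975


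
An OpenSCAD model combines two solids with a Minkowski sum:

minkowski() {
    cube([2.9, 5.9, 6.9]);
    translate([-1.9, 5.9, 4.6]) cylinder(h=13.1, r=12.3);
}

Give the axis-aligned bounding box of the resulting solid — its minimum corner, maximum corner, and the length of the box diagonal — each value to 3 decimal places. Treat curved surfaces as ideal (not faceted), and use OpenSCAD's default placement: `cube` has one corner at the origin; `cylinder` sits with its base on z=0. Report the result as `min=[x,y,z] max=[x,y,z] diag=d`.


min=[-14.200,-6.400,4.600] max=[13.300,24.100,24.600] diag=45.678

A = translate([-1.9, 5.9, 4.6]) cylinder(h=13.1, r=12.3) → bbox [-14.2,-6.4,4.6] .. [10.4,18.2,17.7]
B = cube([2.9, 5.9, 6.9]) → bbox [0,0,0] .. [2.9,5.9,6.9]
lo = A.lo+B.lo = [-14.2+0, -6.4+0, 4.6+0] = [-14.200,-6.400,4.600]
hi = A.hi+B.hi = [10.4+2.9, 18.2+5.9, 17.7+6.9] = [13.300,24.100,24.600]
diag = √(27.5²+30.5²+20²) = √2086.5 = 45.678


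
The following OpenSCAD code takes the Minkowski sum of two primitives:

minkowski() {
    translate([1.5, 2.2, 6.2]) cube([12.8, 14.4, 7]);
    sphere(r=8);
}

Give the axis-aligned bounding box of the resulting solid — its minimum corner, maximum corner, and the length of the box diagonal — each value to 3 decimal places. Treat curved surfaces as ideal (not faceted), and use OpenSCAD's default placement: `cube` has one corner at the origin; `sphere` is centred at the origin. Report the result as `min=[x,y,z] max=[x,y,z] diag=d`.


A = translate([1.5, 2.2, 6.2]) cube([12.8, 14.4, 7]) → bbox [1.5,2.2,6.2] .. [14.3,16.6,13.2]
B = sphere(r=8) → bbox [-8,-8,-8] .. [8,8,8]
lo = A.lo+B.lo = [1.5-8, 2.2-8, 6.2-8] = [-6.500,-5.800,-1.800]
hi = A.hi+B.hi = [14.3+8, 16.6+8, 13.2+8] = [22.300,24.600,21.200]
diag = √(28.8²+30.4²+23²) = √2282.6 = 47.777

min=[-6.500,-5.800,-1.800] max=[22.300,24.600,21.200] diag=47.777


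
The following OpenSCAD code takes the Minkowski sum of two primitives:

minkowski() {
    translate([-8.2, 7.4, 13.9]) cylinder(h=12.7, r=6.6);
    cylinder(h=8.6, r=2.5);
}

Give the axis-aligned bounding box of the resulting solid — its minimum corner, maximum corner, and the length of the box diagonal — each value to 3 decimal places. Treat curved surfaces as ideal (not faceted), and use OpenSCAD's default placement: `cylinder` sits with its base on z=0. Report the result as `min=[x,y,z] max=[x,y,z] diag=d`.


min=[-17.300,-1.700,13.900] max=[0.900,16.500,35.200] diag=33.409

A = translate([-8.2, 7.4, 13.9]) cylinder(h=12.7, r=6.6) → bbox [-14.8,0.8,13.9] .. [-1.6,14,26.6]
B = cylinder(h=8.6, r=2.5) → bbox [-2.5,-2.5,0] .. [2.5,2.5,8.6]
lo = A.lo+B.lo = [-14.8-2.5, 0.8-2.5, 13.9+0] = [-17.300,-1.700,13.900]
hi = A.hi+B.hi = [-1.6+2.5, 14+2.5, 26.6+8.6] = [0.900,16.500,35.200]
diag = √(18.2²+18.2²+21.3²) = √1116.17 = 33.409


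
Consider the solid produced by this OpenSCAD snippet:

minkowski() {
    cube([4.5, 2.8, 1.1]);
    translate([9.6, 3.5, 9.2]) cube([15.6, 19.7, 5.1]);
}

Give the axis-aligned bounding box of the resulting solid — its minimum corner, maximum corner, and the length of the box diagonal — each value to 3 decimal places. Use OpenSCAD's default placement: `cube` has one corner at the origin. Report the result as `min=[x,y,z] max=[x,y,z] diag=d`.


min=[9.600,3.500,9.200] max=[29.700,26.000,15.400] diag=30.801

A = translate([9.6, 3.5, 9.2]) cube([15.6, 19.7, 5.1]) → bbox [9.6,3.5,9.2] .. [25.2,23.2,14.3]
B = cube([4.5, 2.8, 1.1]) → bbox [0,0,0] .. [4.5,2.8,1.1]
lo = A.lo+B.lo = [9.6+0, 3.5+0, 9.2+0] = [9.600,3.500,9.200]
hi = A.hi+B.hi = [25.2+4.5, 23.2+2.8, 14.3+1.1] = [29.700,26.000,15.400]
diag = √(20.1²+22.5²+6.2²) = √948.7 = 30.801


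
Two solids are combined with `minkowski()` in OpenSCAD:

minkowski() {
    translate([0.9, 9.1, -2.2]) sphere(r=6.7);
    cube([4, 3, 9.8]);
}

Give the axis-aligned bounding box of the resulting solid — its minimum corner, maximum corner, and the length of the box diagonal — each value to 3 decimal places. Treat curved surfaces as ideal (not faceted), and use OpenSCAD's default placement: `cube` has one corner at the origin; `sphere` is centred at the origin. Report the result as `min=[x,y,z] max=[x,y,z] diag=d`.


min=[-5.800,2.400,-8.900] max=[11.600,18.800,14.300] diag=33.316

A = translate([0.9, 9.1, -2.2]) sphere(r=6.7) → bbox [-5.8,2.4,-8.9] .. [7.6,15.8,4.5]
B = cube([4, 3, 9.8]) → bbox [0,0,0] .. [4,3,9.8]
lo = A.lo+B.lo = [-5.8+0, 2.4+0, -8.9+0] = [-5.800,2.400,-8.900]
hi = A.hi+B.hi = [7.6+4, 15.8+3, 4.5+9.8] = [11.600,18.800,14.300]
diag = √(17.4²+16.4²+23.2²) = √1109.96 = 33.316


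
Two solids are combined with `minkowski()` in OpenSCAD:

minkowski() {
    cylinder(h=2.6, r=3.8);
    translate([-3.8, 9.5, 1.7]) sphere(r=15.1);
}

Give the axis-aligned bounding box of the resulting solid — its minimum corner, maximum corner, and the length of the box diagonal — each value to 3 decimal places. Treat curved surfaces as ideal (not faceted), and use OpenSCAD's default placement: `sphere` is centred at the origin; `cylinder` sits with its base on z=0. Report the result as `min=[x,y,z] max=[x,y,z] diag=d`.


min=[-22.700,-9.400,-13.400] max=[15.100,28.400,19.400] diag=62.718

A = translate([-3.8, 9.5, 1.7]) sphere(r=15.1) → bbox [-18.9,-5.6,-13.4] .. [11.3,24.6,16.8]
B = cylinder(h=2.6, r=3.8) → bbox [-3.8,-3.8,0] .. [3.8,3.8,2.6]
lo = A.lo+B.lo = [-18.9-3.8, -5.6-3.8, -13.4+0] = [-22.700,-9.400,-13.400]
hi = A.hi+B.hi = [11.3+3.8, 24.6+3.8, 16.8+2.6] = [15.100,28.400,19.400]
diag = √(37.8²+37.8²+32.8²) = √3933.52 = 62.718


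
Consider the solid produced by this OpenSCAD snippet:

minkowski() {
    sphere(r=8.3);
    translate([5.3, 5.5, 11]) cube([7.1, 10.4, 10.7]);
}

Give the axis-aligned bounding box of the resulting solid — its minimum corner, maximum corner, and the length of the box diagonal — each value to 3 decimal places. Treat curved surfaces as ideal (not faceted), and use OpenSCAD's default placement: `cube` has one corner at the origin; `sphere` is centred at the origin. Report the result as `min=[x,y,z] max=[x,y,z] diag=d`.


min=[-3.000,-2.800,2.700] max=[20.700,24.200,30.000] diag=45.122

A = translate([5.3, 5.5, 11]) cube([7.1, 10.4, 10.7]) → bbox [5.3,5.5,11] .. [12.4,15.9,21.7]
B = sphere(r=8.3) → bbox [-8.3,-8.3,-8.3] .. [8.3,8.3,8.3]
lo = A.lo+B.lo = [5.3-8.3, 5.5-8.3, 11-8.3] = [-3.000,-2.800,2.700]
hi = A.hi+B.hi = [12.4+8.3, 15.9+8.3, 21.7+8.3] = [20.700,24.200,30.000]
diag = √(23.7²+27²+27.3²) = √2035.98 = 45.122


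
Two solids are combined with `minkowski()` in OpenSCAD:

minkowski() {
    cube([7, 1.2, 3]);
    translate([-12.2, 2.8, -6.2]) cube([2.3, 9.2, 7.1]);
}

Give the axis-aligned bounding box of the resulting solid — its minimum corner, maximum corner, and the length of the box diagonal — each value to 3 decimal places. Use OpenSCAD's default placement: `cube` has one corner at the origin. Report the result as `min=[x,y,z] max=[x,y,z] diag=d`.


min=[-12.200,2.800,-6.200] max=[-2.900,13.200,3.900] diag=17.224

A = translate([-12.2, 2.8, -6.2]) cube([2.3, 9.2, 7.1]) → bbox [-12.2,2.8,-6.2] .. [-9.9,12,0.9]
B = cube([7, 1.2, 3]) → bbox [0,0,0] .. [7,1.2,3]
lo = A.lo+B.lo = [-12.2+0, 2.8+0, -6.2+0] = [-12.200,2.800,-6.200]
hi = A.hi+B.hi = [-9.9+7, 12+1.2, 0.9+3] = [-2.900,13.200,3.900]
diag = √(9.3²+10.4²+10.1²) = √296.66 = 17.224


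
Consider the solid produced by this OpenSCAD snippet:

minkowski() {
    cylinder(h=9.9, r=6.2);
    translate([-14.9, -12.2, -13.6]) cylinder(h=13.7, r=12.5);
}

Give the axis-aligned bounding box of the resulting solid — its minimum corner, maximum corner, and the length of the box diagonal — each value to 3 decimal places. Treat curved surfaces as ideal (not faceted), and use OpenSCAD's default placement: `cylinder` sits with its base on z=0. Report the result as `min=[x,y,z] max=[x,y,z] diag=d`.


min=[-33.600,-30.900,-13.600] max=[3.800,6.500,10.000] diag=57.918

A = translate([-14.9, -12.2, -13.6]) cylinder(h=13.7, r=12.5) → bbox [-27.4,-24.7,-13.6] .. [-2.4,0.3,0.1]
B = cylinder(h=9.9, r=6.2) → bbox [-6.2,-6.2,0] .. [6.2,6.2,9.9]
lo = A.lo+B.lo = [-27.4-6.2, -24.7-6.2, -13.6+0] = [-33.600,-30.900,-13.600]
hi = A.hi+B.hi = [-2.4+6.2, 0.3+6.2, 0.1+9.9] = [3.800,6.500,10.000]
diag = √(37.4²+37.4²+23.6²) = √3354.48 = 57.918


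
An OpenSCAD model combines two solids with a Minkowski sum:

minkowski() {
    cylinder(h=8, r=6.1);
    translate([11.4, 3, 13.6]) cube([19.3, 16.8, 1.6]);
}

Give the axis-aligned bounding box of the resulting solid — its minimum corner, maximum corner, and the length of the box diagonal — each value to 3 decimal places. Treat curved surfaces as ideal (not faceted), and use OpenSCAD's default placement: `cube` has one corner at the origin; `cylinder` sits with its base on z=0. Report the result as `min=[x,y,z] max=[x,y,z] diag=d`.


A = translate([11.4, 3, 13.6]) cube([19.3, 16.8, 1.6]) → bbox [11.4,3,13.6] .. [30.7,19.8,15.2]
B = cylinder(h=8, r=6.1) → bbox [-6.1,-6.1,0] .. [6.1,6.1,8]
lo = A.lo+B.lo = [11.4-6.1, 3-6.1, 13.6+0] = [5.300,-3.100,13.600]
hi = A.hi+B.hi = [30.7+6.1, 19.8+6.1, 15.2+8] = [36.800,25.900,23.200]
diag = √(31.5²+29²+9.6²) = √1925.41 = 43.879

min=[5.300,-3.100,13.600] max=[36.800,25.900,23.200] diag=43.879


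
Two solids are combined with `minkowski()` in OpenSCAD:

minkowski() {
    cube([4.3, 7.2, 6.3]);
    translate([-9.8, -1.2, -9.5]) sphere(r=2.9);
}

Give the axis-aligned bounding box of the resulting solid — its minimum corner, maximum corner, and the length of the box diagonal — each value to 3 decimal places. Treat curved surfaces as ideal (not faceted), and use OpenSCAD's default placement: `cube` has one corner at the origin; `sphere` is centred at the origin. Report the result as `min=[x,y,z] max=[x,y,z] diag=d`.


min=[-12.700,-4.100,-12.400] max=[-2.600,8.900,-0.300] diag=20.431

A = translate([-9.8, -1.2, -9.5]) sphere(r=2.9) → bbox [-12.7,-4.1,-12.4] .. [-6.9,1.7,-6.6]
B = cube([4.3, 7.2, 6.3]) → bbox [0,0,0] .. [4.3,7.2,6.3]
lo = A.lo+B.lo = [-12.7+0, -4.1+0, -12.4+0] = [-12.700,-4.100,-12.400]
hi = A.hi+B.hi = [-6.9+4.3, 1.7+7.2, -6.6+6.3] = [-2.600,8.900,-0.300]
diag = √(10.1²+13²+12.1²) = √417.42 = 20.431


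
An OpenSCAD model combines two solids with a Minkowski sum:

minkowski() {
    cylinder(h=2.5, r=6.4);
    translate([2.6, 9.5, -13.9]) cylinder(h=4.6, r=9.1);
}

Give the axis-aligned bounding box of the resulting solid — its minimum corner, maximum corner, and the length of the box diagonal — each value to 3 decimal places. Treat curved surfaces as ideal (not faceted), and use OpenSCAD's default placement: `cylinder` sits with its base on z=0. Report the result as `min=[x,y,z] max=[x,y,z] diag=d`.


min=[-12.900,-6.000,-13.900] max=[18.100,25.000,-6.800] diag=44.412

A = translate([2.6, 9.5, -13.9]) cylinder(h=4.6, r=9.1) → bbox [-6.5,0.4,-13.9] .. [11.7,18.6,-9.3]
B = cylinder(h=2.5, r=6.4) → bbox [-6.4,-6.4,0] .. [6.4,6.4,2.5]
lo = A.lo+B.lo = [-6.5-6.4, 0.4-6.4, -13.9+0] = [-12.900,-6.000,-13.900]
hi = A.hi+B.hi = [11.7+6.4, 18.6+6.4, -9.3+2.5] = [18.100,25.000,-6.800]
diag = √(31²+31²+7.1²) = √1972.41 = 44.412


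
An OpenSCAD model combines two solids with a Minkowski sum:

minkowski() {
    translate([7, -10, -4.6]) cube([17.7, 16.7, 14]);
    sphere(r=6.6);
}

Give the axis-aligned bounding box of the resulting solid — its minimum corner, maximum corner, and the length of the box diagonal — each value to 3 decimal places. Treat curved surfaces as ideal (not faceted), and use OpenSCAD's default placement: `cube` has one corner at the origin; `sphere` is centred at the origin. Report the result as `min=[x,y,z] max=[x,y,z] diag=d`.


min=[0.400,-16.600,-11.200] max=[31.300,13.300,16.000] diag=50.879

A = translate([7, -10, -4.6]) cube([17.7, 16.7, 14]) → bbox [7,-10,-4.6] .. [24.7,6.7,9.4]
B = sphere(r=6.6) → bbox [-6.6,-6.6,-6.6] .. [6.6,6.6,6.6]
lo = A.lo+B.lo = [7-6.6, -10-6.6, -4.6-6.6] = [0.400,-16.600,-11.200]
hi = A.hi+B.hi = [24.7+6.6, 6.7+6.6, 9.4+6.6] = [31.300,13.300,16.000]
diag = √(30.9²+29.9²+27.2²) = √2588.66 = 50.879


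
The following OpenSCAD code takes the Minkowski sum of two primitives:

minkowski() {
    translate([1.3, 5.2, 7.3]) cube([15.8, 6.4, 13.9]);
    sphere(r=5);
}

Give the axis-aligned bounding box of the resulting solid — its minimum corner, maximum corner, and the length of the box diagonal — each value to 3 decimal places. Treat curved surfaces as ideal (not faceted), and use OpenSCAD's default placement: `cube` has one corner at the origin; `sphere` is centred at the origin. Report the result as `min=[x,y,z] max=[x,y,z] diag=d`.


A = translate([1.3, 5.2, 7.3]) cube([15.8, 6.4, 13.9]) → bbox [1.3,5.2,7.3] .. [17.1,11.6,21.2]
B = sphere(r=5) → bbox [-5,-5,-5] .. [5,5,5]
lo = A.lo+B.lo = [1.3-5, 5.2-5, 7.3-5] = [-3.700,0.200,2.300]
hi = A.hi+B.hi = [17.1+5, 11.6+5, 21.2+5] = [22.100,16.600,26.200]
diag = √(25.8²+16.4²+23.9²) = √1505.81 = 38.805

min=[-3.700,0.200,2.300] max=[22.100,16.600,26.200] diag=38.805


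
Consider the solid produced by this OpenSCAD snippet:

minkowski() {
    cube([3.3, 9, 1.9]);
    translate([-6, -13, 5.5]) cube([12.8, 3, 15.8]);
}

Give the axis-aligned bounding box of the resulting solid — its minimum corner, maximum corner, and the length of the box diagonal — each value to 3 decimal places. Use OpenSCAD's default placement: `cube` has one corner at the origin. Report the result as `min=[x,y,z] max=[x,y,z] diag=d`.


min=[-6.000,-13.000,5.500] max=[10.100,-1.000,23.200] diag=26.768

A = translate([-6, -13, 5.5]) cube([12.8, 3, 15.8]) → bbox [-6,-13,5.5] .. [6.8,-10,21.3]
B = cube([3.3, 9, 1.9]) → bbox [0,0,0] .. [3.3,9,1.9]
lo = A.lo+B.lo = [-6+0, -13+0, 5.5+0] = [-6.000,-13.000,5.500]
hi = A.hi+B.hi = [6.8+3.3, -10+9, 21.3+1.9] = [10.100,-1.000,23.200]
diag = √(16.1²+12²+17.7²) = √716.5 = 26.768


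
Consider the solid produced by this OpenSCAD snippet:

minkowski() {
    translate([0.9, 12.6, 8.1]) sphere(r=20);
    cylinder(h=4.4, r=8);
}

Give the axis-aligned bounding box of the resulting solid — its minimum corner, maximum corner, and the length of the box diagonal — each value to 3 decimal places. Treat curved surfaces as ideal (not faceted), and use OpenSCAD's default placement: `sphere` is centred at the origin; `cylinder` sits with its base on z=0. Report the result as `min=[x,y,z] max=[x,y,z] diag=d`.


A = translate([0.9, 12.6, 8.1]) sphere(r=20) → bbox [-19.1,-7.4,-11.9] .. [20.9,32.6,28.1]
B = cylinder(h=4.4, r=8) → bbox [-8,-8,0] .. [8,8,4.4]
lo = A.lo+B.lo = [-19.1-8, -7.4-8, -11.9+0] = [-27.100,-15.400,-11.900]
hi = A.hi+B.hi = [20.9+8, 32.6+8, 28.1+4.4] = [28.900,40.600,32.500]
diag = √(56²+56²+44.4²) = √8243.36 = 90.793

min=[-27.100,-15.400,-11.900] max=[28.900,40.600,32.500] diag=90.793


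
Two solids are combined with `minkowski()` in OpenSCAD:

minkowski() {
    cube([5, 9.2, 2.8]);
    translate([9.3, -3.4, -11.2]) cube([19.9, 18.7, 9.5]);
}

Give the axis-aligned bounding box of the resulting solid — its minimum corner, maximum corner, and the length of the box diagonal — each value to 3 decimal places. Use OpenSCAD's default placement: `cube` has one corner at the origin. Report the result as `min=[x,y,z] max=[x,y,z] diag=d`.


min=[9.300,-3.400,-11.200] max=[34.200,24.500,1.100] diag=39.366

A = translate([9.3, -3.4, -11.2]) cube([19.9, 18.7, 9.5]) → bbox [9.3,-3.4,-11.2] .. [29.2,15.3,-1.7]
B = cube([5, 9.2, 2.8]) → bbox [0,0,0] .. [5,9.2,2.8]
lo = A.lo+B.lo = [9.3+0, -3.4+0, -11.2+0] = [9.300,-3.400,-11.200]
hi = A.hi+B.hi = [29.2+5, 15.3+9.2, -1.7+2.8] = [34.200,24.500,1.100]
diag = √(24.9²+27.9²+12.3²) = √1549.71 = 39.366


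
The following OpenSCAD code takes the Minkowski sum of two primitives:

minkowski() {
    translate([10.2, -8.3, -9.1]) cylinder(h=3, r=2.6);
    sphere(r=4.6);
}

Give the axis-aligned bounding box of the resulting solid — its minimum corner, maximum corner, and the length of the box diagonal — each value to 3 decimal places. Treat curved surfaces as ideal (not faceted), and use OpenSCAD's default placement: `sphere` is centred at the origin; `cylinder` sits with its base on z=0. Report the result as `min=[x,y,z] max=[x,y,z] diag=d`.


A = translate([10.2, -8.3, -9.1]) cylinder(h=3, r=2.6) → bbox [7.6,-10.9,-9.1] .. [12.8,-5.7,-6.1]
B = sphere(r=4.6) → bbox [-4.6,-4.6,-4.6] .. [4.6,4.6,4.6]
lo = A.lo+B.lo = [7.6-4.6, -10.9-4.6, -9.1-4.6] = [3.000,-15.500,-13.700]
hi = A.hi+B.hi = [12.8+4.6, -5.7+4.6, -6.1+4.6] = [17.400,-1.100,-1.500]
diag = √(14.4²+14.4²+12.2²) = √563.56 = 23.739

min=[3.000,-15.500,-13.700] max=[17.400,-1.100,-1.500] diag=23.739
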